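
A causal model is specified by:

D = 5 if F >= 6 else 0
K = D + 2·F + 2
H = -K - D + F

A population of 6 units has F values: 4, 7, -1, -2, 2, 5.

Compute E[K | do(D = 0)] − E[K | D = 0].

1.8

do(D=0) breaks D's dependence on F. With D=0 fixed, K across the units is 10, 16, 0, -2, 6, 12, mean 7.
Conditioning on D=0 selects the 5 unit(s) with F ∈ {4, -1, -2, 2, 5}. Their K values: 10, 0, -2, 6, 12. Mean = 5.2.
Difference = 7 − 5.2 = 1.8.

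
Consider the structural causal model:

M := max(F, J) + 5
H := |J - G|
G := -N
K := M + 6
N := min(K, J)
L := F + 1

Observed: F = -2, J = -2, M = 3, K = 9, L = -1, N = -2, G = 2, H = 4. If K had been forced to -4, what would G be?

The intervention breaks the incoming arrows to K: K := M + 6 no longer applies, and K = -4.
N = min(K, J)  [with K=-4, J=-2]  = -4
G = -N  [with N=-4]  = 4

4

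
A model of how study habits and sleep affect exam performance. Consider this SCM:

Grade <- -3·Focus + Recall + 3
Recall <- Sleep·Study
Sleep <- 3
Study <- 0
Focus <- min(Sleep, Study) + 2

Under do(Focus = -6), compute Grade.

do(Focus=-6) replaces the equation Focus <- min(Sleep, Study) + 2 with the constant Focus = -6.
Recall = Sleep·Study  [with Sleep=3, Study=0]  = 0
Grade = -3·Focus + Recall + 3  [with Focus=-6, Recall=0]  = 21

21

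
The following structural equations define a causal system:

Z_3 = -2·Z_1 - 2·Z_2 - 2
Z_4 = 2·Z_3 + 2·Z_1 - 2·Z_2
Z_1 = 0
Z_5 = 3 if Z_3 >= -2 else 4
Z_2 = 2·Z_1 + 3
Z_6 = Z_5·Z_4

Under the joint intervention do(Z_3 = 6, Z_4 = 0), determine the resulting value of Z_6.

0

Setting Z_3 = 6, Z_4 = 0 by intervention discards those variables' equations.
Z_5 = 3 if Z_3 >= -2 else 4  [with Z_3=6]  = 3
Z_6 = Z_5·Z_4  [with Z_5=3, Z_4=0]  = 0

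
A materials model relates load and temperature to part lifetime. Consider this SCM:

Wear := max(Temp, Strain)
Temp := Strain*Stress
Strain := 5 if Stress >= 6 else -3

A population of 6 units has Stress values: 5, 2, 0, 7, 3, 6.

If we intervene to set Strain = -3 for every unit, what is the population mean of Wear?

The intervention sets Strain=-3 in all 6 units regardless of Stress. Recomputing Wear per unit gives -3, -3, 0, -3, -3, -3; average -2.5.

-2.5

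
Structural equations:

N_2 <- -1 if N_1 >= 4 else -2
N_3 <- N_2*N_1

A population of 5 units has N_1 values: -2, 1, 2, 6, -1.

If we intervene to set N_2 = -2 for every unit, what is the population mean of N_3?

-2.4

Under do(N_2=-2), N_2's equation is replaced by N_2=-2 for every unit. Per-unit N_3: 4, -2, -4, -12, 2. Mean = -2.4.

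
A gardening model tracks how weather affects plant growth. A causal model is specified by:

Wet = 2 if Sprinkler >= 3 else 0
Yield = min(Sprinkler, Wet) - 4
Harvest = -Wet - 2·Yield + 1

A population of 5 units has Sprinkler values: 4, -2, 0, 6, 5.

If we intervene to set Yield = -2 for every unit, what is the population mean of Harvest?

do(Yield=-2) breaks Yield's dependence on Sprinkler. With Yield=-2 fixed, Harvest across the units is 3, 5, 5, 3, 3, mean 3.8.

3.8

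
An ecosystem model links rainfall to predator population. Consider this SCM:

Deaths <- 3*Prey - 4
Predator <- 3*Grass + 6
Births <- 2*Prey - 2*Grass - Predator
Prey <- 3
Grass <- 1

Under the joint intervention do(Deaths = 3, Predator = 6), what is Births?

Under do(Deaths = 3, Predator = 6), each intervened variable's structural equation is replaced by its fixed value.
Births = 2*Prey - 2*Grass - Predator  [with Prey=3, Grass=1, Predator=6]  = -2

-2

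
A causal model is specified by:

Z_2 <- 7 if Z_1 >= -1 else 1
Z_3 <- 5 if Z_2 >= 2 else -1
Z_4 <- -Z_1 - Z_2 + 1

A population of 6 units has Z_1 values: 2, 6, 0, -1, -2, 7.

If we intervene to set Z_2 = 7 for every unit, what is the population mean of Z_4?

do(Z_2=7) breaks Z_2's dependence on Z_1. With Z_2=7 fixed, Z_4 across the units is -8, -12, -6, -5, -4, -13, mean -8.

-8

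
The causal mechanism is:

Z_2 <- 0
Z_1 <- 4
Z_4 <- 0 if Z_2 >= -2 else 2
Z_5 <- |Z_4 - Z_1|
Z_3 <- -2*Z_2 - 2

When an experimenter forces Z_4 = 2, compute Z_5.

2

Intervening sets Z_4 = 2 and removes its equation (Z_4 <- 0 if Z_2 >= -2 else 2).
Z_5 = |Z_4 - Z_1|  [with Z_4=2, Z_1=4]  = 2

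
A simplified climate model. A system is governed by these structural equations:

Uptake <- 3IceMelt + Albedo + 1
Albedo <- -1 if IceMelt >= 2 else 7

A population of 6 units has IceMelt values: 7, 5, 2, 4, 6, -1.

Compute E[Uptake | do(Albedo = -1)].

Every unit gets Albedo=-1 under the intervention. Uptake values become 21, 15, 6, 12, 18, -3; E[Uptake|do(Albedo=-1)] = 11.5.

11.5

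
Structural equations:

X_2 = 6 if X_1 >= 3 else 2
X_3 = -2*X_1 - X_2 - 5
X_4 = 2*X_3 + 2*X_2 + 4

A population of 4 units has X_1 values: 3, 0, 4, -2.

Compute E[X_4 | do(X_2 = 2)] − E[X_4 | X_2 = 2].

The intervention sets X_2=2 in all 4 units regardless of X_1. Recomputing X_4 per unit gives -18, -6, -22, 2; average -11.
Conditioning on X_2=2 selects the 2 unit(s) with X_1 ∈ {0, -2}. Their X_4 values: -6, 2. Mean = -2.
Difference = -11 − (-2) = -9.

-9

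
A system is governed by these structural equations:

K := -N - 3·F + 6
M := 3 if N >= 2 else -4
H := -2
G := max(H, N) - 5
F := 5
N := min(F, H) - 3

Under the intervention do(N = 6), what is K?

-15

The intervention breaks the incoming arrows to N: N := min(F, H) - 3 no longer applies, and N = 6.
K = -N - 3·F + 6  [with N=6, F=5]  = -15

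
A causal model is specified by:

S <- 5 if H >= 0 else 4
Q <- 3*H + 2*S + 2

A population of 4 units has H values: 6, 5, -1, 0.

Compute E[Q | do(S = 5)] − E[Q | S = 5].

-3.5

The intervention sets S=5 in all 4 units regardless of H. Recomputing Q per unit gives 30, 27, 9, 12; average 19.5.
Conditioning on S=5 selects the 3 unit(s) with H ∈ {6, 5, 0}. Their Q values: 30, 27, 12. Mean = 23.
Difference = 19.5 − 23 = -3.5.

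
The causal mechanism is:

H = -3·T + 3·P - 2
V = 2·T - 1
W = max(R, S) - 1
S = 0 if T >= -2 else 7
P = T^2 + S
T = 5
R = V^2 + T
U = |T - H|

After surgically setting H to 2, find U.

3

Intervening sets H = 2 and removes its equation (H = -3·T + 3·P - 2).
U = |T - H|  [with T=5, H=2]  = 3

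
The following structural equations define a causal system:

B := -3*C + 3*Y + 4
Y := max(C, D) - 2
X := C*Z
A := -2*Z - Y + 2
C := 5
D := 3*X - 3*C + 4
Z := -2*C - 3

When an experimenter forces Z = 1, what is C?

Under do(Z=1), the mechanism Z := -2*C - 3 is discarded; Z is fixed at 1.
C is not downstream of the intervention, so its value is determined by the original equations.

5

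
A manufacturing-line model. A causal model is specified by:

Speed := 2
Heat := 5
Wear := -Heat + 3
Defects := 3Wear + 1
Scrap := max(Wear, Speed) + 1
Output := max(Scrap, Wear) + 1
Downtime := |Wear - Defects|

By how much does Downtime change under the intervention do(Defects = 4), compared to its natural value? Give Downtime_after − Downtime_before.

3

The intervention breaks the incoming arrows to Defects: Defects := 3Wear + 1 no longer applies, and Defects = 4.
Wear = -Heat + 3  [with Heat=5]  = -2
Downtime = |Wear - Defects|  [with Wear=-2, Defects=4]  = 6
Without intervention: Wear = -Heat + 3  [with Heat=5]  = -2; Defects = 3Wear + 1  [with Wear=-2]  = -5; Downtime = |Wear - Defects|  [with Wear=-2, Defects=-5]  = 3.
Change = 6 − 3 = 3.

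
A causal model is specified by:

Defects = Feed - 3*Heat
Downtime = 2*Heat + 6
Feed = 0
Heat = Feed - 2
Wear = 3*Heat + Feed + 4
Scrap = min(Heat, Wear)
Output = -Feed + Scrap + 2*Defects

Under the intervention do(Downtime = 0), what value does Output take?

Intervening sets Downtime = 0 and removes its equation (Downtime = 2*Heat + 6).
Since Output is not a descendant of the intervened variable, it is unaffected.
Heat = Feed - 2  [with Feed=0]  = -2
Wear = 3*Heat + Feed + 4  [with Heat=-2, Feed=0]  = -2
Defects = Feed - 3*Heat  [with Feed=0, Heat=-2]  = 6
Scrap = min(Heat, Wear)  [with Heat=-2, Wear=-2]  = -2
Output = -Feed + Scrap + 2*Defects  [with Feed=0, Scrap=-2, Defects=6]  = 10

10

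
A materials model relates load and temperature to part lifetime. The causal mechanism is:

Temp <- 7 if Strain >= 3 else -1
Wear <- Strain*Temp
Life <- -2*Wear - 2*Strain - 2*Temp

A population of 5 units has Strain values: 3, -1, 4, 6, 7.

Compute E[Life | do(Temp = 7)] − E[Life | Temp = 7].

do(Temp=7) breaks Temp's dependence on Strain. With Temp=7 fixed, Life across the units is -62, 2, -78, -110, -126, mean -74.8.
Observing Temp=7 restricts to units where Temp's equation naturally yields 7: Strain ∈ {3, 4, 6, 7}. In that subpopulation Life = -62, -78, -110, -126, mean -94.
Difference = -74.8 − (-94) = 19.2.

19.2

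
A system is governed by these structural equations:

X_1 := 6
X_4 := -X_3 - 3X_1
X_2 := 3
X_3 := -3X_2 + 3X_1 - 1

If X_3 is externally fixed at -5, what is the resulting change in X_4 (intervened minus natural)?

13

The intervention breaks the incoming arrows to X_3: X_3 := -3X_2 + 3X_1 - 1 no longer applies, and X_3 = -5.
X_4 = -X_3 - 3X_1  [with X_3=-5, X_1=6]  = -13
Without intervention: X_3 = -3X_2 + 3X_1 - 1  [with X_2=3, X_1=6]  = 8; X_4 = -X_3 - 3X_1  [with X_3=8, X_1=6]  = -26.
Change = -13 − (-26) = 13.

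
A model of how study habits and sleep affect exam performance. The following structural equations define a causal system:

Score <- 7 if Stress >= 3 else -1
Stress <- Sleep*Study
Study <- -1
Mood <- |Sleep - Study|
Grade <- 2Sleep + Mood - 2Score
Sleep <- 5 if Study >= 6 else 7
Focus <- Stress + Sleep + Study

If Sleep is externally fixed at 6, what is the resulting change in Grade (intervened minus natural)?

Under do(Sleep=6), the mechanism Sleep <- 5 if Study >= 6 else 7 is discarded; Sleep is fixed at 6.
Stress = Sleep*Study  [with Sleep=6, Study=-1]  = -6
Score = 7 if Stress >= 3 else -1  [with Stress=-6]  = -1
Mood = |Sleep - Study|  [with Sleep=6, Study=-1]  = 7
Grade = 2Sleep + Mood - 2Score  [with Sleep=6, Mood=7, Score=-1]  = 21
Without intervention: Sleep = 5 if Study >= 6 else 7  [with Study=-1]  = 7; Stress = Sleep*Study  [with Sleep=7, Study=-1]  = -7; Score = 7 if Stress >= 3 else -1  [with Stress=-7]  = -1; Mood = |Sleep - Study|  [with Sleep=7, Study=-1]  = 8; Grade = 2Sleep + Mood - 2Score  [with Sleep=7, Mood=8, Score=-1]  = 24.
Change = 21 − 24 = -3.

-3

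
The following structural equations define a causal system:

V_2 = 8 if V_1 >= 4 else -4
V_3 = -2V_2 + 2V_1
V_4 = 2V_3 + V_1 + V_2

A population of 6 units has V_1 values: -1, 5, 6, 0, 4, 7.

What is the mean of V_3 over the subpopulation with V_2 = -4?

E[V_3|V_2=-4] averages over only the 2 units with V_2=-4 (V_1 = -1, 0): V_3 = 6, 8, mean 7.

7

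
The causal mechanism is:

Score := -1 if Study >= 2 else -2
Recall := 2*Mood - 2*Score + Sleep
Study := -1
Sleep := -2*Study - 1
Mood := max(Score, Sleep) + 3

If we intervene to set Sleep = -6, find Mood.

1

Under do(Sleep=-6), the mechanism Sleep := -2*Study - 1 is discarded; Sleep is fixed at -6.
Score = -1 if Study >= 2 else -2  [with Study=-1]  = -2
Mood = max(Score, Sleep) + 3  [with Score=-2, Sleep=-6]  = 1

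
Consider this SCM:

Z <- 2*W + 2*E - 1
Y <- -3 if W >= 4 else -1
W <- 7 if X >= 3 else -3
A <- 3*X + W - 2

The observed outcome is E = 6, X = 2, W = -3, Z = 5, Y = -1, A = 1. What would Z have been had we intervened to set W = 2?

The intervention breaks the incoming arrows to W: W <- 7 if X >= 3 else -3 no longer applies, and W = 2.
Z = 2*W + 2*E - 1  [with W=2, E=6]  = 15

15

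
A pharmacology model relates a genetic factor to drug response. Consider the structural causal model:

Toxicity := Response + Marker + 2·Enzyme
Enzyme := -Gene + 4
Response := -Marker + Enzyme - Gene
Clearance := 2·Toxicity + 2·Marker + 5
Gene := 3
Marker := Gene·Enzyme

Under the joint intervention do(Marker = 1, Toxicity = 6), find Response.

The joint intervention fixes Marker = 1, Toxicity = 6, removing each variable's own equation.
Enzyme = -Gene + 4  [with Gene=3]  = 1
Response = -Marker + Enzyme - Gene  [with Marker=1, Enzyme=1, Gene=3]  = -3

-3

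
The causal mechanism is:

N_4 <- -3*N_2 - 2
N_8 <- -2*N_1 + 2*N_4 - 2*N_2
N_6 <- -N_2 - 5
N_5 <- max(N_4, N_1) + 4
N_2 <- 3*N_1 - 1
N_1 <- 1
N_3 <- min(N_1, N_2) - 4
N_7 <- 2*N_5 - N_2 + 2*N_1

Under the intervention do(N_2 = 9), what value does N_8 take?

do(N_2=9) replaces the equation N_2 <- 3*N_1 - 1 with the constant N_2 = 9.
N_4 = -3*N_2 - 2  [with N_2=9]  = -29
N_8 = -2*N_1 + 2*N_4 - 2*N_2  [with N_1=1, N_4=-29, N_2=9]  = -78

-78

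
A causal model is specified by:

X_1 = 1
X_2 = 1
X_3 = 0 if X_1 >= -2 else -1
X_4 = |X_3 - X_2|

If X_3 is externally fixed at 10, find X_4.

The intervention breaks the incoming arrows to X_3: X_3 = 0 if X_1 >= -2 else -1 no longer applies, and X_3 = 10.
X_4 = |X_3 - X_2|  [with X_3=10, X_2=1]  = 9

9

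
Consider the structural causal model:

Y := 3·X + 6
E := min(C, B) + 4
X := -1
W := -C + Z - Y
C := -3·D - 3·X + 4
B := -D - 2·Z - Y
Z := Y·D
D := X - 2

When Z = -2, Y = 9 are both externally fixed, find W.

The joint intervention fixes Z = -2, Y = 9, removing each variable's own equation.
D = X - 2  [with X=-1]  = -3
C = -3·D - 3·X + 4  [with D=-3, X=-1]  = 16
W = -C + Z - Y  [with C=16, Z=-2, Y=9]  = -27

-27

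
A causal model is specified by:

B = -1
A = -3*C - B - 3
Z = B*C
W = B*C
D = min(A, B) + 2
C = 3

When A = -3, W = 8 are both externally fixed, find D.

-1

The joint intervention fixes A = -3, W = 8, removing each variable's own equation.
D = min(A, B) + 2  [with A=-3, B=-1]  = -1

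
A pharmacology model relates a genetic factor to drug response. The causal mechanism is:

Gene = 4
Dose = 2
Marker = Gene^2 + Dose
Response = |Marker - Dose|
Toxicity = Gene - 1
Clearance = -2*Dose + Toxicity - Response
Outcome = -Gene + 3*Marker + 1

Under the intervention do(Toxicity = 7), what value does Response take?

The intervention breaks the incoming arrows to Toxicity: Toxicity = Gene - 1 no longer applies, and Toxicity = 7.
Since Response is not a descendant of the intervened variable, it is unaffected.
Marker = Gene^2 + Dose  [with Gene=4, Dose=2]  = 18
Response = |Marker - Dose|  [with Marker=18, Dose=2]  = 16

16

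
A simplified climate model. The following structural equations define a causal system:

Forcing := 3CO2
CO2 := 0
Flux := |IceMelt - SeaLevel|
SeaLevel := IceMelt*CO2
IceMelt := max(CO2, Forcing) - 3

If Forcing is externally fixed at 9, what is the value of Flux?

6

do(Forcing=9) replaces the equation Forcing := 3CO2 with the constant Forcing = 9.
IceMelt = max(CO2, Forcing) - 3  [with CO2=0, Forcing=9]  = 6
SeaLevel = IceMelt*CO2  [with IceMelt=6, CO2=0]  = 0
Flux = |IceMelt - SeaLevel|  [with IceMelt=6, SeaLevel=0]  = 6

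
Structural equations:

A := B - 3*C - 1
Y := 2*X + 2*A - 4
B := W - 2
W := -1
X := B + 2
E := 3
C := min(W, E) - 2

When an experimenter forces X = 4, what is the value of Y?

The intervention breaks the incoming arrows to X: X := B + 2 no longer applies, and X = 4.
B = W - 2  [with W=-1]  = -3
C = min(W, E) - 2  [with W=-1, E=3]  = -3
A = B - 3*C - 1  [with B=-3, C=-3]  = 5
Y = 2*X + 2*A - 4  [with X=4, A=5]  = 14

14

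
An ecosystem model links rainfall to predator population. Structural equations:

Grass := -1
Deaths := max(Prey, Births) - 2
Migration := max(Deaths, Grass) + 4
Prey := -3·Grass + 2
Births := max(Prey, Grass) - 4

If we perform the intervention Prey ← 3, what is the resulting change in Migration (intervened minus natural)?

-2

do(Prey=3) replaces the equation Prey := -3·Grass + 2 with the constant Prey = 3.
Births = max(Prey, Grass) - 4  [with Prey=3, Grass=-1]  = -1
Deaths = max(Prey, Births) - 2  [with Prey=3, Births=-1]  = 1
Migration = max(Deaths, Grass) + 4  [with Deaths=1, Grass=-1]  = 5
Without intervention: Prey = -3·Grass + 2  [with Grass=-1]  = 5; Births = max(Prey, Grass) - 4  [with Prey=5, Grass=-1]  = 1; Deaths = max(Prey, Births) - 2  [with Prey=5, Births=1]  = 3; Migration = max(Deaths, Grass) + 4  [with Deaths=3, Grass=-1]  = 7.
Change = 5 − 7 = -2.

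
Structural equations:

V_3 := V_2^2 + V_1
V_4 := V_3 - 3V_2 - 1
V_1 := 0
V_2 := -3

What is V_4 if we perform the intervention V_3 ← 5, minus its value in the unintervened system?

The intervention breaks the incoming arrows to V_3: V_3 := V_2^2 + V_1 no longer applies, and V_3 = 5.
V_4 = V_3 - 3V_2 - 1  [with V_3=5, V_2=-3]  = 13
Without intervention: V_3 = V_2^2 + V_1  [with V_2=-3, V_1=0]  = 9; V_4 = V_3 - 3V_2 - 1  [with V_3=9, V_2=-3]  = 17.
Change = 13 − 17 = -4.

-4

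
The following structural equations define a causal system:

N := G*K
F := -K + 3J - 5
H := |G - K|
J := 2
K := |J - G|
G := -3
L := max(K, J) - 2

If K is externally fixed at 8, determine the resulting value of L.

6

The intervention breaks the incoming arrows to K: K := |J - G| no longer applies, and K = 8.
L = max(K, J) - 2  [with K=8, J=2]  = 6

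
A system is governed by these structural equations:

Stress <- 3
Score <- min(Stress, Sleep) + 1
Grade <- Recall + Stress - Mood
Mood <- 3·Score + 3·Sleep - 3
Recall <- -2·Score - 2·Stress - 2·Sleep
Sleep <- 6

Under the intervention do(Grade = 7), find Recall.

-26

do(Grade=7) replaces the equation Grade <- Recall + Stress - Mood with the constant Grade = 7.
Since Recall is not a descendant of the intervened variable, it is unaffected.
Score = min(Stress, Sleep) + 1  [with Stress=3, Sleep=6]  = 4
Recall = -2·Score - 2·Stress - 2·Sleep  [with Score=4, Stress=3, Sleep=6]  = -26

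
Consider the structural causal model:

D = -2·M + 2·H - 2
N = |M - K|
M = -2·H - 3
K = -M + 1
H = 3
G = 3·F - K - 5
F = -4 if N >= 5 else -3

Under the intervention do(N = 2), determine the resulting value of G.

-24

The intervention breaks the incoming arrows to N: N = |M - K| no longer applies, and N = 2.
M = -2·H - 3  [with H=3]  = -9
K = -M + 1  [with M=-9]  = 10
F = -4 if N >= 5 else -3  [with N=2]  = -3
G = 3·F - K - 5  [with F=-3, K=10]  = -24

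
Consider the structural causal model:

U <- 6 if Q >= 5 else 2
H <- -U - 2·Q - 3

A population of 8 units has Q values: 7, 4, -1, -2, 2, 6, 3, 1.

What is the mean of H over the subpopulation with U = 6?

Conditioning on U=6 selects the 2 unit(s) with Q ∈ {7, 6}. Their H values: -23, -21. Mean = -22.

-22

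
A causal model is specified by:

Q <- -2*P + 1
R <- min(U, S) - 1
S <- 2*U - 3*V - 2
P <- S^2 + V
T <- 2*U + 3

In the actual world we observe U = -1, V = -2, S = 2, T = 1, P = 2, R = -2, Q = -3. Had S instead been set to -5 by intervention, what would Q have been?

-45

The intervention breaks the incoming arrows to S: S <- 2*U - 3*V - 2 no longer applies, and S = -5.
P = S^2 + V  [with S=-5, V=-2]  = 23
Q = -2*P + 1  [with P=23]  = -45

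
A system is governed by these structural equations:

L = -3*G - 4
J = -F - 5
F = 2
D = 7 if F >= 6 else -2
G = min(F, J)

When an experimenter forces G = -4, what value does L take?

The intervention breaks the incoming arrows to G: G = min(F, J) no longer applies, and G = -4.
L = -3*G - 4  [with G=-4]  = 8

8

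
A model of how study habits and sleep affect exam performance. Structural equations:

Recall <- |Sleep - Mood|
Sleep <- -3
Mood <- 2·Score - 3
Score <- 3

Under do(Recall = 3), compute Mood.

3

Under do(Recall=3), the mechanism Recall <- |Sleep - Mood| is discarded; Recall is fixed at 3.
Since Mood is not a descendant of the intervened variable, it is unaffected.
Mood = 2·Score - 3  [with Score=3]  = 3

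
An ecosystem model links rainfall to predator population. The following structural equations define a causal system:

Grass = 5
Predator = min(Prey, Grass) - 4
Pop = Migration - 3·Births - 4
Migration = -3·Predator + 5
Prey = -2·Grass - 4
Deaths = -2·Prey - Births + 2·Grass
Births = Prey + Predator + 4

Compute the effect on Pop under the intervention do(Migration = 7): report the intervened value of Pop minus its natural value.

Intervening sets Migration = 7 and removes its equation (Migration = -3·Predator + 5).
Prey = -2·Grass - 4  [with Grass=5]  = -14
Predator = min(Prey, Grass) - 4  [with Prey=-14, Grass=5]  = -18
Births = Prey + Predator + 4  [with Prey=-14, Predator=-18]  = -28
Pop = Migration - 3·Births - 4  [with Migration=7, Births=-28]  = 87
Without intervention: Prey = -2·Grass - 4  [with Grass=5]  = -14; Predator = min(Prey, Grass) - 4  [with Prey=-14, Grass=5]  = -18; Births = Prey + Predator + 4  [with Prey=-14, Predator=-18]  = -28; Migration = -3·Predator + 5  [with Predator=-18]  = 59; Pop = Migration - 3·Births - 4  [with Migration=59, Births=-28]  = 139.
Change = 87 − 139 = -52.

-52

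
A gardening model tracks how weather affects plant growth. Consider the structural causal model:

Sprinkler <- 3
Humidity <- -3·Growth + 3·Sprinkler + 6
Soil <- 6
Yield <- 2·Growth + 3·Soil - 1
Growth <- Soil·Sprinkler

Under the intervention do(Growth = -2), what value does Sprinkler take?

Under do(Growth=-2), the mechanism Growth <- Soil·Sprinkler is discarded; Growth is fixed at -2.
Sprinkler is not downstream of the intervention, so its value is determined by the original equations.

3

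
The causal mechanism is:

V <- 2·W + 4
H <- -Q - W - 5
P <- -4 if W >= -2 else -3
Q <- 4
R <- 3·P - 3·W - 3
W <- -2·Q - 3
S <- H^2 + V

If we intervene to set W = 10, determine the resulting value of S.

385

Under do(W=10), the mechanism W <- -2·Q - 3 is discarded; W is fixed at 10.
V = 2·W + 4  [with W=10]  = 24
H = -Q - W - 5  [with Q=4, W=10]  = -19
S = H^2 + V  [with H=-19, V=24]  = 385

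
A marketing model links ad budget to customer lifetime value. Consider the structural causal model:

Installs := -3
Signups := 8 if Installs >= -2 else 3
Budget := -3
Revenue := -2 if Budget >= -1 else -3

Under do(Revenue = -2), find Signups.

3

Under do(Revenue=-2), the mechanism Revenue := -2 if Budget >= -1 else -3 is discarded; Revenue is fixed at -2.
Since Signups is not a descendant of the intervened variable, it is unaffected.
Signups = 8 if Installs >= -2 else 3  [with Installs=-3]  = 3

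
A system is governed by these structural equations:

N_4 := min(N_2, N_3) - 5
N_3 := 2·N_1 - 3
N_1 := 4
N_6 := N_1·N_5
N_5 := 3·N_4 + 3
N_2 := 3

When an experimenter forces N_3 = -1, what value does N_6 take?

-60

The intervention breaks the incoming arrows to N_3: N_3 := 2·N_1 - 3 no longer applies, and N_3 = -1.
N_4 = min(N_2, N_3) - 5  [with N_2=3, N_3=-1]  = -6
N_5 = 3·N_4 + 3  [with N_4=-6]  = -15
N_6 = N_1·N_5  [with N_1=4, N_5=-15]  = -60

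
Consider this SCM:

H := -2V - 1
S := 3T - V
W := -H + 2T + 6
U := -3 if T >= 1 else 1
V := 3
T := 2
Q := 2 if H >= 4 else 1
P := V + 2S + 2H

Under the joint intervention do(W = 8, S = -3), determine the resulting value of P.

-17

Under do(W = 8, S = -3), each intervened variable's structural equation is replaced by its fixed value.
H = -2V - 1  [with V=3]  = -7
P = V + 2S + 2H  [with V=3, S=-3, H=-7]  = -17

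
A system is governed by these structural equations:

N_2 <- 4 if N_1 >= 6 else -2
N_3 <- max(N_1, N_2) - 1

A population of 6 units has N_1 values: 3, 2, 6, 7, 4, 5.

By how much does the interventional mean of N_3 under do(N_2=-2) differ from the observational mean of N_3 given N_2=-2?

The intervention sets N_2=-2 in all 6 units regardless of N_1. Recomputing N_3 per unit gives 2, 1, 5, 6, 3, 4; average 3.5.
Conditioning on N_2=-2 selects the 4 unit(s) with N_1 ∈ {3, 2, 4, 5}. Their N_3 values: 2, 1, 3, 4. Mean = 2.5.
Difference = 3.5 − 2.5 = 1.

1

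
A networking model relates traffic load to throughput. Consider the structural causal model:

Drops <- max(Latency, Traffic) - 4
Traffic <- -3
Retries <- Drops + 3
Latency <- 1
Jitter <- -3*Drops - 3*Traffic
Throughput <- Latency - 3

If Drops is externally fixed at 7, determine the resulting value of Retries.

10

The intervention breaks the incoming arrows to Drops: Drops <- max(Latency, Traffic) - 4 no longer applies, and Drops = 7.
Retries = Drops + 3  [with Drops=7]  = 10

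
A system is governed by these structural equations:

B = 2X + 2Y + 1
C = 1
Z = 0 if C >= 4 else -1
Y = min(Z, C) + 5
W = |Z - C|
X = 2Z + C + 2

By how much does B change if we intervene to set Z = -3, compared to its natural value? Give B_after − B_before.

-12

Under do(Z=-3), the mechanism Z = 0 if C >= 4 else -1 is discarded; Z is fixed at -3.
X = 2Z + C + 2  [with Z=-3, C=1]  = -3
Y = min(Z, C) + 5  [with Z=-3, C=1]  = 2
B = 2X + 2Y + 1  [with X=-3, Y=2]  = -1
Without intervention: Z = 0 if C >= 4 else -1  [with C=1]  = -1; X = 2Z + C + 2  [with Z=-1, C=1]  = 1; Y = min(Z, C) + 5  [with Z=-1, C=1]  = 4; B = 2X + 2Y + 1  [with X=1, Y=4]  = 11.
Change = -1 − 11 = -12.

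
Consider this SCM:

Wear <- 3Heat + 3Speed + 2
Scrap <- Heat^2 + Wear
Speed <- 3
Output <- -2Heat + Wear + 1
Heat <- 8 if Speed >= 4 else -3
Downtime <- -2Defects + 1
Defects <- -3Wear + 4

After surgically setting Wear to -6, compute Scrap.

do(Wear=-6) replaces the equation Wear <- 3Heat + 3Speed + 2 with the constant Wear = -6.
Heat = 8 if Speed >= 4 else -3  [with Speed=3]  = -3
Scrap = Heat^2 + Wear  [with Heat=-3, Wear=-6]  = 3

3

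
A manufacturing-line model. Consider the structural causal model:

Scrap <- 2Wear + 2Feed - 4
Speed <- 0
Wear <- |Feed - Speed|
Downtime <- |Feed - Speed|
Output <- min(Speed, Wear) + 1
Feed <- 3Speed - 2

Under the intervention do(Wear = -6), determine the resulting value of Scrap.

The intervention breaks the incoming arrows to Wear: Wear <- |Feed - Speed| no longer applies, and Wear = -6.
Feed = 3Speed - 2  [with Speed=0]  = -2
Scrap = 2Wear + 2Feed - 4  [with Wear=-6, Feed=-2]  = -20

-20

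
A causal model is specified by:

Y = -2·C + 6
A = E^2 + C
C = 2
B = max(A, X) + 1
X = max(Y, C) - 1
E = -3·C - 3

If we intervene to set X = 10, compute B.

The intervention breaks the incoming arrows to X: X = max(Y, C) - 1 no longer applies, and X = 10.
E = -3·C - 3  [with C=2]  = -9
A = E^2 + C  [with E=-9, C=2]  = 83
B = max(A, X) + 1  [with A=83, X=10]  = 84

84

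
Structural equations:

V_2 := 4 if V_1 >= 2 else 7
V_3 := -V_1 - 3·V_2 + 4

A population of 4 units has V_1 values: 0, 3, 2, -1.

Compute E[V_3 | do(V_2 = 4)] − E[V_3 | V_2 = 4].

1.5

The intervention sets V_2=4 in all 4 units regardless of V_1. Recomputing V_3 per unit gives -8, -11, -10, -7; average -9.
Observing V_2=4 restricts to units where V_2's equation naturally yields 4: V_1 ∈ {3, 2}. In that subpopulation V_3 = -11, -10, mean -10.5.
Difference = -9 − (-10.5) = 1.5.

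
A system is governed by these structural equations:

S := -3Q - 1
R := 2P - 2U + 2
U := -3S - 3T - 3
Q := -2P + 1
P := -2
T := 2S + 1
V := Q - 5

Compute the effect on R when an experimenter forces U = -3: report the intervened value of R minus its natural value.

282

Intervening sets U = -3 and removes its equation (U := -3S - 3T - 3).
R = 2P - 2U + 2  [with P=-2, U=-3]  = 4
Without intervention: Q = -2P + 1  [with P=-2]  = 5; S = -3Q - 1  [with Q=5]  = -16; T = 2S + 1  [with S=-16]  = -31; U = -3S - 3T - 3  [with S=-16, T=-31]  = 138; R = 2P - 2U + 2  [with P=-2, U=138]  = -278.
Change = 4 − (-278) = 282.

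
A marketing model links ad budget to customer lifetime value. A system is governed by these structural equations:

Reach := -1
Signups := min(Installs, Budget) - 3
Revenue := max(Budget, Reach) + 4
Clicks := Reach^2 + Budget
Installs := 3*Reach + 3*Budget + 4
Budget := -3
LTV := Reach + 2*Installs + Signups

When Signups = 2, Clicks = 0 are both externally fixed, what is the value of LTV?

The joint intervention fixes Signups = 2, Clicks = 0, removing each variable's own equation.
Installs = 3*Reach + 3*Budget + 4  [with Reach=-1, Budget=-3]  = -8
LTV = Reach + 2*Installs + Signups  [with Reach=-1, Installs=-8, Signups=2]  = -15

-15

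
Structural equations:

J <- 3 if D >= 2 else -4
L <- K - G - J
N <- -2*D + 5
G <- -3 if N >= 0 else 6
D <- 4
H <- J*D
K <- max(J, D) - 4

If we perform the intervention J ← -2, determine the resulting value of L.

The intervention breaks the incoming arrows to J: J <- 3 if D >= 2 else -4 no longer applies, and J = -2.
N = -2*D + 5  [with D=4]  = -3
G = -3 if N >= 0 else 6  [with N=-3]  = 6
K = max(J, D) - 4  [with J=-2, D=4]  = 0
L = K - G - J  [with K=0, G=6, J=-2]  = -4

-4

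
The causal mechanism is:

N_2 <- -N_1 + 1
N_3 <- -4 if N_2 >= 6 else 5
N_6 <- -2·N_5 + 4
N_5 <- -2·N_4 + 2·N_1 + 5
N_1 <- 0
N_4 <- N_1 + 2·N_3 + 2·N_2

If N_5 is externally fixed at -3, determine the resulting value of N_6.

10

The intervention breaks the incoming arrows to N_5: N_5 <- -2·N_4 + 2·N_1 + 5 no longer applies, and N_5 = -3.
N_6 = -2·N_5 + 4  [with N_5=-3]  = 10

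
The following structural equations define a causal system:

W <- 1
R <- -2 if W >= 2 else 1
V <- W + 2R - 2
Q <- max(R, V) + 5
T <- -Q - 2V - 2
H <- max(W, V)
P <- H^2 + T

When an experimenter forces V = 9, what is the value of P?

The intervention breaks the incoming arrows to V: V <- W + 2R - 2 no longer applies, and V = 9.
R = -2 if W >= 2 else 1  [with W=1]  = 1
Q = max(R, V) + 5  [with R=1, V=9]  = 14
T = -Q - 2V - 2  [with Q=14, V=9]  = -34
H = max(W, V)  [with W=1, V=9]  = 9
P = H^2 + T  [with H=9, T=-34]  = 47

47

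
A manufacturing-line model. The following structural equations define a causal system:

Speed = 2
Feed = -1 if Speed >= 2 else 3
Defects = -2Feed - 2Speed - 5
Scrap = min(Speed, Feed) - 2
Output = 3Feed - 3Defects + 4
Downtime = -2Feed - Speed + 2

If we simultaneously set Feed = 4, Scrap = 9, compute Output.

67

Setting Feed = 4, Scrap = 9 by intervention discards those variables' equations.
Defects = -2Feed - 2Speed - 5  [with Feed=4, Speed=2]  = -17
Output = 3Feed - 3Defects + 4  [with Feed=4, Defects=-17]  = 67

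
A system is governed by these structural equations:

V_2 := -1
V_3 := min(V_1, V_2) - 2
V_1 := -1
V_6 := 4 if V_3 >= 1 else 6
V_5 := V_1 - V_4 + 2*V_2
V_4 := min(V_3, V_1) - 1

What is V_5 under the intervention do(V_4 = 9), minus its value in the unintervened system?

Intervening sets V_4 = 9 and removes its equation (V_4 := min(V_3, V_1) - 1).
V_5 = V_1 - V_4 + 2*V_2  [with V_1=-1, V_4=9, V_2=-1]  = -12
Without intervention: V_3 = min(V_1, V_2) - 2  [with V_1=-1, V_2=-1]  = -3; V_4 = min(V_3, V_1) - 1  [with V_3=-3, V_1=-1]  = -4; V_5 = V_1 - V_4 + 2*V_2  [with V_1=-1, V_4=-4, V_2=-1]  = 1.
Change = -12 − 1 = -13.

-13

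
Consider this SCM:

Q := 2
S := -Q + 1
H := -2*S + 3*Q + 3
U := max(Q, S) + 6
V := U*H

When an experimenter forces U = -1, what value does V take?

-11

Intervening sets U = -1 and removes its equation (U := max(Q, S) + 6).
S = -Q + 1  [with Q=2]  = -1
H = -2*S + 3*Q + 3  [with S=-1, Q=2]  = 11
V = U*H  [with U=-1, H=11]  = -11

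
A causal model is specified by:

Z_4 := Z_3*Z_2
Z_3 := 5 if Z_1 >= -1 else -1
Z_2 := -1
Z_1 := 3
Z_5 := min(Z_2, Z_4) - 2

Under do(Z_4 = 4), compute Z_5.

Intervening sets Z_4 = 4 and removes its equation (Z_4 := Z_3*Z_2).
Z_5 = min(Z_2, Z_4) - 2  [with Z_2=-1, Z_4=4]  = -3

-3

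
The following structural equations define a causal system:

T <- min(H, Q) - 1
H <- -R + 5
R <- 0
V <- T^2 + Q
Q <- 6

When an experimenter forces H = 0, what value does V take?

do(H=0) replaces the equation H <- -R + 5 with the constant H = 0.
T = min(H, Q) - 1  [with H=0, Q=6]  = -1
V = T^2 + Q  [with T=-1, Q=6]  = 7

7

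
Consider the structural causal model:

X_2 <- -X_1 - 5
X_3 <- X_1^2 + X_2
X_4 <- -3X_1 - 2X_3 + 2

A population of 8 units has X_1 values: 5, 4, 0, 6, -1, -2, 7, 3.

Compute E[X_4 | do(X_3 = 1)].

-8.25

The intervention sets X_3=1 in all 8 units regardless of X_1. Recomputing X_4 per unit gives -15, -12, 0, -18, 3, 6, -21, -9; average -8.25.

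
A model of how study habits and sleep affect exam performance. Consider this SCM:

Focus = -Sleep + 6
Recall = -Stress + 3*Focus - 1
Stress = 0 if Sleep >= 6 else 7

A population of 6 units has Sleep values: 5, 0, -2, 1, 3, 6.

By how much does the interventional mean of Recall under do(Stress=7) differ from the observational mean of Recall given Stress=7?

The intervention sets Stress=7 in all 6 units regardless of Sleep. Recomputing Recall per unit gives -5, 10, 16, 7, 1, -8; average 3.5.
Observing Stress=7 restricts to units where Stress's equation naturally yields 7: Sleep ∈ {5, 0, -2, 1, 3}. In that subpopulation Recall = -5, 10, 16, 7, 1, mean 5.8.
Difference = 3.5 − 5.8 = -2.3.

-2.3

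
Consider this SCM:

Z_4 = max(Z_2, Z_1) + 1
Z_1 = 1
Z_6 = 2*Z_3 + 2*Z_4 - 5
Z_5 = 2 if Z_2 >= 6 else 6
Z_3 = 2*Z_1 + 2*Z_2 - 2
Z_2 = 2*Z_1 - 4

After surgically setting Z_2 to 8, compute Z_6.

Under do(Z_2=8), the mechanism Z_2 = 2*Z_1 - 4 is discarded; Z_2 is fixed at 8.
Z_3 = 2*Z_1 + 2*Z_2 - 2  [with Z_1=1, Z_2=8]  = 16
Z_4 = max(Z_2, Z_1) + 1  [with Z_2=8, Z_1=1]  = 9
Z_6 = 2*Z_3 + 2*Z_4 - 5  [with Z_3=16, Z_4=9]  = 45

45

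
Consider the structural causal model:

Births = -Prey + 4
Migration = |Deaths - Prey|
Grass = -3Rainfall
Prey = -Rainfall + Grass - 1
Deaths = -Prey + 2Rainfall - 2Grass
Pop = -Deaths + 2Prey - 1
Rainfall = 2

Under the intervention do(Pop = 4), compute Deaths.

25

The intervention breaks the incoming arrows to Pop: Pop = -Deaths + 2Prey - 1 no longer applies, and Pop = 4.
Deaths is not downstream of the intervention, so its value is determined by the original equations.
Grass = -3Rainfall  [with Rainfall=2]  = -6
Prey = -Rainfall + Grass - 1  [with Rainfall=2, Grass=-6]  = -9
Deaths = -Prey + 2Rainfall - 2Grass  [with Prey=-9, Rainfall=2, Grass=-6]  = 25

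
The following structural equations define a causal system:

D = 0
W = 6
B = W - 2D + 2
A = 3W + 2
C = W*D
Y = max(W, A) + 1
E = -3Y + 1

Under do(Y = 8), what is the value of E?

Intervening sets Y = 8 and removes its equation (Y = max(W, A) + 1).
E = -3Y + 1  [with Y=8]  = -23

-23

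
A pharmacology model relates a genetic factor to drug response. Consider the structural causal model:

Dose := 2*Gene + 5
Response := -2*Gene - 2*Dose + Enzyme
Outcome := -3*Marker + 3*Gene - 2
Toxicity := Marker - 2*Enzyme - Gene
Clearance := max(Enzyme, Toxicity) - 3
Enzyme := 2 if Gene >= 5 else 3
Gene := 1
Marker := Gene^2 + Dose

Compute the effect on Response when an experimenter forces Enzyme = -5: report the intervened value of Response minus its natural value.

do(Enzyme=-5) replaces the equation Enzyme := 2 if Gene >= 5 else 3 with the constant Enzyme = -5.
Dose = 2*Gene + 5  [with Gene=1]  = 7
Response = -2*Gene - 2*Dose + Enzyme  [with Gene=1, Dose=7, Enzyme=-5]  = -21
Without intervention: Dose = 2*Gene + 5  [with Gene=1]  = 7; Enzyme = 2 if Gene >= 5 else 3  [with Gene=1]  = 3; Response = -2*Gene - 2*Dose + Enzyme  [with Gene=1, Dose=7, Enzyme=3]  = -13.
Change = -21 − (-13) = -8.

-8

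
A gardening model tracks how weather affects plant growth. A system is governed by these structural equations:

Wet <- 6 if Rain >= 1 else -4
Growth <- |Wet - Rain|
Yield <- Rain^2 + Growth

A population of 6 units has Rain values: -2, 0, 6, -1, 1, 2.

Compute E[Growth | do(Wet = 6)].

The intervention sets Wet=6 in all 6 units regardless of Rain. Recomputing Growth per unit gives 8, 6, 0, 7, 5, 4; average 5.

5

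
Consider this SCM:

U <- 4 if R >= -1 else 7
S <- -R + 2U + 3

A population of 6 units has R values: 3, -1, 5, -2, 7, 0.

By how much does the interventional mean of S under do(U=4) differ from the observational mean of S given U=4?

0.8

Under do(U=4), U's equation is replaced by U=4 for every unit. Per-unit S: 8, 12, 6, 13, 4, 11. Mean = 9.
Conditioning on U=4 selects the 5 unit(s) with R ∈ {3, -1, 5, 7, 0}. Their S values: 8, 12, 6, 4, 11. Mean = 8.2.
Difference = 9 − 8.2 = 0.8.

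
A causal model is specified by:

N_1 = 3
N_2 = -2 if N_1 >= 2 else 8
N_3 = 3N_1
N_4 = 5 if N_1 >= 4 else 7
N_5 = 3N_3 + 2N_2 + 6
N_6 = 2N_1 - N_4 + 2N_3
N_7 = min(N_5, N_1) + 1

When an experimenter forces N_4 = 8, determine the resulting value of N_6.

16

Under do(N_4=8), the mechanism N_4 = 5 if N_1 >= 4 else 7 is discarded; N_4 is fixed at 8.
N_3 = 3N_1  [with N_1=3]  = 9
N_6 = 2N_1 - N_4 + 2N_3  [with N_1=3, N_4=8, N_3=9]  = 16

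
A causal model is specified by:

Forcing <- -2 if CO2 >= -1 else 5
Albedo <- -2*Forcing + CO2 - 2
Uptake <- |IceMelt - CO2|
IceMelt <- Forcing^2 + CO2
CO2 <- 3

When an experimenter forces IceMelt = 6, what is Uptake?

do(IceMelt=6) replaces the equation IceMelt <- Forcing^2 + CO2 with the constant IceMelt = 6.
Uptake = |IceMelt - CO2|  [with IceMelt=6, CO2=3]  = 3

3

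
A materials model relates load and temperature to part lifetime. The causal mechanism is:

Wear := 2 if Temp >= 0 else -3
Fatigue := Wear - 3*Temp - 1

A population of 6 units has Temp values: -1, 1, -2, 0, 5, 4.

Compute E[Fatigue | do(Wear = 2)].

-2.5

Under do(Wear=2), Wear's equation is replaced by Wear=2 for every unit. Per-unit Fatigue: 4, -2, 7, 1, -14, -11. Mean = -2.5.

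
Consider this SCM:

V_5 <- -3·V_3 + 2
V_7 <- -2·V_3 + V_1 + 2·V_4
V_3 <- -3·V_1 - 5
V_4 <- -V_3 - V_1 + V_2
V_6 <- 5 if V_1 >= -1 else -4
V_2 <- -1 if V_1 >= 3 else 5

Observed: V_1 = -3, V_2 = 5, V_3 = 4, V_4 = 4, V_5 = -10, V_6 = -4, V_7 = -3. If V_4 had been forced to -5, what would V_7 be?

The intervention breaks the incoming arrows to V_4: V_4 <- -V_3 - V_1 + V_2 no longer applies, and V_4 = -5.
V_3 = -3·V_1 - 5  [with V_1=-3]  = 4
V_7 = -2·V_3 + V_1 + 2·V_4  [with V_3=4, V_1=-3, V_4=-5]  = -21

-21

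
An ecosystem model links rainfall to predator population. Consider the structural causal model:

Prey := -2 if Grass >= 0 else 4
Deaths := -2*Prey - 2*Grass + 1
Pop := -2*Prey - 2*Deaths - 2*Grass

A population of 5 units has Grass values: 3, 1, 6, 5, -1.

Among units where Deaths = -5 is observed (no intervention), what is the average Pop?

4

E[Pop|Deaths=-5] averages over only the 2 units with Deaths=-5 (Grass = 5, -1): Pop = 4, 4, mean 4.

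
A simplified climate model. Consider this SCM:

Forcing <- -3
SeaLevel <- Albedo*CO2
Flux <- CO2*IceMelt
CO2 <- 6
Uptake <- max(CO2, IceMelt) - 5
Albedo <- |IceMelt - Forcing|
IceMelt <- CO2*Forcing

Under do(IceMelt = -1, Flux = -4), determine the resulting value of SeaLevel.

The joint intervention fixes IceMelt = -1, Flux = -4, removing each variable's own equation.
Albedo = |IceMelt - Forcing|  [with IceMelt=-1, Forcing=-3]  = 2
SeaLevel = Albedo*CO2  [with Albedo=2, CO2=6]  = 12

12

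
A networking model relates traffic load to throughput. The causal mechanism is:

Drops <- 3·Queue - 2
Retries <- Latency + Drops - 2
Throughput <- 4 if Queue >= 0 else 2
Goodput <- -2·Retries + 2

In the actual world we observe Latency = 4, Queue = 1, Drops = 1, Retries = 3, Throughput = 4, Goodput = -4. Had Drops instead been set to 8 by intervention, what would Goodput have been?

-18

The intervention breaks the incoming arrows to Drops: Drops <- 3·Queue - 2 no longer applies, and Drops = 8.
Retries = Latency + Drops - 2  [with Latency=4, Drops=8]  = 10
Goodput = -2·Retries + 2  [with Retries=10]  = -18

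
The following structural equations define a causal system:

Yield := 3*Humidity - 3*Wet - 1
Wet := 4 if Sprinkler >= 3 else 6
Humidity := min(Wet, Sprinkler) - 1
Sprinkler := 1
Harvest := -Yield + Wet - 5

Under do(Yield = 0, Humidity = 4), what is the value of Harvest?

The joint intervention fixes Yield = 0, Humidity = 4, removing each variable's own equation.
Wet = 4 if Sprinkler >= 3 else 6  [with Sprinkler=1]  = 6
Harvest = -Yield + Wet - 5  [with Yield=0, Wet=6]  = 1

1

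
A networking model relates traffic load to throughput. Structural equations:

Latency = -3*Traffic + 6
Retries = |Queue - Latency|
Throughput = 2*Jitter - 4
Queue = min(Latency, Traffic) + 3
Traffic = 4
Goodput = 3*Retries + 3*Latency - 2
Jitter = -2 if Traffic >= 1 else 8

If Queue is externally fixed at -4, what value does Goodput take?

-14

The intervention breaks the incoming arrows to Queue: Queue = min(Latency, Traffic) + 3 no longer applies, and Queue = -4.
Latency = -3*Traffic + 6  [with Traffic=4]  = -6
Retries = |Queue - Latency|  [with Queue=-4, Latency=-6]  = 2
Goodput = 3*Retries + 3*Latency - 2  [with Retries=2, Latency=-6]  = -14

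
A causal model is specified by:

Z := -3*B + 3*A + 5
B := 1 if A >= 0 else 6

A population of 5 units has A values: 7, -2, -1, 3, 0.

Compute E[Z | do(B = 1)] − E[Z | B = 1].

-5.8

do(B=1) breaks B's dependence on A. With B=1 fixed, Z across the units is 23, -4, -1, 11, 2, mean 6.2.
Conditioning on B=1 selects the 3 unit(s) with A ∈ {7, 3, 0}. Their Z values: 23, 11, 2. Mean = 12.
Difference = 6.2 − 12 = -5.8.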